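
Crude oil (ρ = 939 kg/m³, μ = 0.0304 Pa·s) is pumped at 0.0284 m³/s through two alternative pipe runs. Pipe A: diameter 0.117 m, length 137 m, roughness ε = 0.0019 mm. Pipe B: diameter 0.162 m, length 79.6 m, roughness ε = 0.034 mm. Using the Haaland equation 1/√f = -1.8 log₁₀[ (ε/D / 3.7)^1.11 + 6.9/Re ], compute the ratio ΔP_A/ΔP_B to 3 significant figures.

ΔP_A/ΔP_B ≈ 7.95

Pipe A: V = Q/A = 0.0284/0.01075 = 2.642 m/s; Re = 9546; ε/D = 1.62e-05; Haaland → f = 0.0313; ΔP_A = f(L/D)(ρV²/2) = 1.201e+05 Pa.
Pipe B: V = Q/A = 0.0284/0.02061 = 1.378 m/s; Re = 6895; ε/D = 0.00021; Haaland → f = 0.03449; ΔP_B = f(L/D)(ρV²/2) = 1.511e+04 Pa.
ΔP_A/ΔP_B = 1.201e+05/1.511e+04 = 7.95.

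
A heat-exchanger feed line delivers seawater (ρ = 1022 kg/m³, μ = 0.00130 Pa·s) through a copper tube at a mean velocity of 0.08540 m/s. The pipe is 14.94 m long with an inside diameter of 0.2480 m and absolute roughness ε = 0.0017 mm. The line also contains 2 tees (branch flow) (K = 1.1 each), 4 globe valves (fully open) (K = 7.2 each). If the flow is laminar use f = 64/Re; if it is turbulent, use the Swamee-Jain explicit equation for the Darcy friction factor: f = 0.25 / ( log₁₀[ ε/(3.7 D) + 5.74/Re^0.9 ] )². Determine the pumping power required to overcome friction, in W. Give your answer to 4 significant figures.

Reynolds number Re = ρVD/μ = 1022 · 0.0854 · 0.248 / 0.0013 = 1.665e+04.
Re > 4000 → turbulent. Relative roughness ε/D = 1.7e-06/0.248 = 6.85e-06. Swamee-Jain: f = 0.25/(log₁₀[6.85e-06/3.7 + 5.74/1.665e+04^0.9])² = 0.25/(log₁₀[1.85e-06 + 0.000911])² = 0.25/(-3.039)² = 0.02706.
Total minor-loss coefficient ΣK = 2·1.1 + 4·7.2 = 31.
ΔP = [f·L/D + ΣK]·(ρV²/2) = [0.02706·14.94/0.248 + 31]·(1022·0.0854²/2) = [1.63 + 31]·3.727 = 121.6 Pa.
Q = V·A = 0.0854·0.04831 = 0.004125 m³/s.
Pumping power P = QΔP = 0.004125·121.6 = 0.50166 W = 0.5017 W.

P ≈ 0.5017 W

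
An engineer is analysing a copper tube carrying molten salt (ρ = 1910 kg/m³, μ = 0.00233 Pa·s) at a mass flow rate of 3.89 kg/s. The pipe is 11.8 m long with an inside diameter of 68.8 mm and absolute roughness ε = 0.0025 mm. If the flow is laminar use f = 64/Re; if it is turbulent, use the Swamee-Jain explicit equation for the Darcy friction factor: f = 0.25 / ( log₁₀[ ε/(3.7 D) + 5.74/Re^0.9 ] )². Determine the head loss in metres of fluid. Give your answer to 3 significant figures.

h_f ≈ 0.0612 m

A = πD²/4 = π(0.0688)²/4 = 0.003718 m²; mean velocity V = ṁ/(ρA) = 3.89/(1910 · 0.003718) = 0.5478 m/s.
Reynolds number Re = ρVD/μ = 1910 · 0.5478 · 0.0688 / 0.00233 = 3.09e+04.
Re > 4000 → turbulent. Relative roughness ε/D = 2.5e-06/0.0688 = 3.63e-05. Swamee-Jain: f = 0.25/(log₁₀[3.63e-05/3.7 + 5.74/3.09e+04^0.9])² = 0.25/(log₁₀[9.82e-06 + 0.000522])² = 0.25/(-3.274)² = 0.02332.
Darcy-Weisbach: ΔP = f(L/D)(ρV²/2) = 0.02332·(11.8/0.0688)·(1910·0.5478²/2) = 0.02332·171.5·286.6 = 1147 Pa.
Head loss h_f = ΔP/(ρg) = 1147/(1910·9.81) = 0.0612 m.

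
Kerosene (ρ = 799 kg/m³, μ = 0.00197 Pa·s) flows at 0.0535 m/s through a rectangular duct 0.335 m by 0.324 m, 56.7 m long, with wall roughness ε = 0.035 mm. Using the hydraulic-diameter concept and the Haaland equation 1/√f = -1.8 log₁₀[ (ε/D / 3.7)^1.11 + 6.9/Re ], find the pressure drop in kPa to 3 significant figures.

Hydraulic diameter D_h = 4A/P = 4·(0.335·0.324)/(2·(0.335+0.324)) = 0.4342/1.318 = 0.3294 m.
Re = ρVD_h/μ = 799·0.0535·0.3294/0.00197 = 7148.
ε/D_h = 3.5e-05/0.3294 = 0.000106; Haaland gives 1/√f = -1.8 log₁₀[9.09e-06+0.000965] = 5.42, so f = 0.03404.
ΔP = f(L/D_h)(ρV²/2) = 0.03404·56.7/0.3294·1.143 = 6.699 Pa.
ΔP = 0.00670 kPa.

ΔP ≈ 0.00670 kPa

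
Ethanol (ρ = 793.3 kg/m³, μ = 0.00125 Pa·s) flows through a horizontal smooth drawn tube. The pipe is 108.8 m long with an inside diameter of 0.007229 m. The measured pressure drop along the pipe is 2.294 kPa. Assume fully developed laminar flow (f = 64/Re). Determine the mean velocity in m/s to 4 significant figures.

V ≈ 0.02755 m/s

For laminar flow, f = 64/Re with Re = ρVD/μ, so Darcy-Weisbach reduces to ΔP = 32μLV/D². Solving for V: V = ΔP·D²/(32μL) = 2294·(0.007229)²/(32·0.00125·108.8) = 0.02755 m/s.
Check: Re = ρVD/μ = 793.3·0.02755·0.007229/0.00125 = 126.4 < 2300, so the laminar assumption holds.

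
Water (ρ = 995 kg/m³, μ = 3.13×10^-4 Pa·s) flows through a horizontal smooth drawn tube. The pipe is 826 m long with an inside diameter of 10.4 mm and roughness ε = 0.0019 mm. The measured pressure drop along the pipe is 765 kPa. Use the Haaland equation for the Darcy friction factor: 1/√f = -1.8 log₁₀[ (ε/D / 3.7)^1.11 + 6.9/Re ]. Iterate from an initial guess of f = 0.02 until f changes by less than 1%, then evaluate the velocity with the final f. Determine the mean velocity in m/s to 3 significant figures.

Rearranging Darcy-Weisbach: V = √(2·ΔP·D/(f·L·ρ)). With ε/D = 1.9e-06/0.0104 = 0.000183, iterate starting from f = 0.02:
  f = 0.02 → V = √(2·7.65e+05·0.0104/(0.02·826·995)) = 0.9839 m/s; Re = ρVD/μ = 3.253e+04; f → 0.02329
  f = 0.02329 → V = 0.9118 m/s; Re = 3.015e+04; f → 0.02368
  f = 0.02368 → V = 0.9041 m/s; Re = 2.989e+04; f → 0.02373
Converged (Δf/f < 1%). With the final f = 0.02373: V = √(2·7.65e+05·0.0104/(0.02373·826·995)) = 0.9033 m/s.

V ≈ 0.903 m/s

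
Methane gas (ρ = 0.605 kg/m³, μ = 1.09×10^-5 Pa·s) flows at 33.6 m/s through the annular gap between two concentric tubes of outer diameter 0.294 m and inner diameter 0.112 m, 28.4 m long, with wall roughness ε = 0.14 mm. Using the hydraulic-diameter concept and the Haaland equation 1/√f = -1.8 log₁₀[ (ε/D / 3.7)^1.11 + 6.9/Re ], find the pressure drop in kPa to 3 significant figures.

Hydraulic diameter D_h = 4A/P = D_o - D_i = 0.294 - 0.112 = 0.182 m.
Re = ρVD_h/μ = 0.605·33.6·0.182/1.09e-05 = 3.394e+05.
ε/D_h = 0.00014/0.182 = 0.000769; Haaland gives 1/√f = -1.8 log₁₀[8.18e-05+2.03e-05] = 7.183, so f = 0.01938.
ΔP = f(L/D_h)(ρV²/2) = 0.01938·28.4/0.182·341.5 = 1033 Pa.
ΔP = 1.03 kPa.

ΔP ≈ 1.03 kPa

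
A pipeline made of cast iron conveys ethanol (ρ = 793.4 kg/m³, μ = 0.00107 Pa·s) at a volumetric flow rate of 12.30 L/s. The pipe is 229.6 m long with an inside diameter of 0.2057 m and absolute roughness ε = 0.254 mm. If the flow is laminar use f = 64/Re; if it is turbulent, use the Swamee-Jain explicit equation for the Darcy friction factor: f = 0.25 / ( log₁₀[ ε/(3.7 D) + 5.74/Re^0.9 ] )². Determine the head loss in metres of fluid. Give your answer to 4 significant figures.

h_f ≈ 0.1908 m

Q = 12.30 L/s = 12.30/1000 = 0.0123 m³/s.
Cross-sectional area A = πD²/4 = π(0.2057)²/4 = 0.03323 m²; mean velocity V = Q/A = 0.0123/0.03323 = 0.3701 m/s.
Reynolds number Re = ρVD/μ = 793.4 · 0.3701 · 0.2057 / 0.00107 = 5.645e+04.
Re > 4000 → turbulent. Relative roughness ε/D = 0.000254/0.2057 = 0.00123. Swamee-Jain: f = 0.25/(log₁₀[0.00123/3.7 + 5.74/5.645e+04^0.9])² = 0.25/(log₁₀[0.000334 + 0.000304])² = 0.25/(-3.196)² = 0.02448.
Darcy-Weisbach: ΔP = f(L/D)(ρV²/2) = 0.02448·(229.6/0.2057)·(793.4·0.3701²/2) = 0.02448·1116·54.34 = 1485 Pa.
Head loss h_f = ΔP/(ρg) = 1485/(793.4·9.81) = 0.1908 m.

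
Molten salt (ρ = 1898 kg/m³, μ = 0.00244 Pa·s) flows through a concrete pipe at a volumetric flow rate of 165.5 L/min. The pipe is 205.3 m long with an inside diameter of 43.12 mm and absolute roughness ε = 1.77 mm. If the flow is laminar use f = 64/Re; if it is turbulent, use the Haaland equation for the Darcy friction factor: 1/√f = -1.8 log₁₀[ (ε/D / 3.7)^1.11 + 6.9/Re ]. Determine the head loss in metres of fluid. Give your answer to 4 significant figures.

h_f ≈ 57.11 m

Q = 165.5 L/min = 165.5/60000 = 0.002758 m³/s.
Cross-sectional area A = πD²/4 = π(0.04312)²/4 = 0.00146 m²; mean velocity V = Q/A = 0.002758/0.00146 = 1.889 m/s.
Reynolds number Re = ρVD/μ = 1898 · 1.889 · 0.04312 / 0.00244 = 6.336e+04.
Re > 4000 → turbulent. Relative roughness ε/D = 0.00177/0.04312 = 0.041. Haaland: 1/√f = -1.8 log₁₀[(0.041/3.7)^1.11 + 6.9/6.336e+04] = -1.8 log₁₀[0.00676 + 0.000109] = 3.893, so f = 0.06597.
Darcy-Weisbach: ΔP = f(L/D)(ρV²/2) = 0.06597·(205.3/0.04312)·(1898·1.889²/2) = 0.06597·4761·3386 = 1.063e+06 Pa.
Head loss h_f = ΔP/(ρg) = 1.063e+06/(1898·9.81) = 57.11 m.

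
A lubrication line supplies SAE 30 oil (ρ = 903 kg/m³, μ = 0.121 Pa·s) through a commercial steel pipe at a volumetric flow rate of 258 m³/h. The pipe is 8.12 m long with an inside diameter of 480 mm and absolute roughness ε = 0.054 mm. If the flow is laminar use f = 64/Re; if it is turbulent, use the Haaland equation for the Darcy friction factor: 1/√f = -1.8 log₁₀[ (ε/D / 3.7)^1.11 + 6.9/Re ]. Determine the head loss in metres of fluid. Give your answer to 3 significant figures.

Q = 258 m³/h = 258/3600 = 0.07167 m³/s.
Cross-sectional area A = πD²/4 = π(0.48)²/4 = 0.181 m²; mean velocity V = Q/A = 0.07167/0.181 = 0.396 m/s.
Reynolds number Re = ρVD/μ = 903 · 0.396 · 0.48 / 0.121 = 1419.
Re < 2300 → laminar flow, so f = 64/Re = 64/1419 = 0.04511 (the turbulent correlation is not needed).
Darcy-Weisbach: ΔP = f(L/D)(ρV²/2) = 0.04511·(8.12/0.48)·(903·0.396²/2) = 0.04511·16.92·70.82 = 54.04 Pa.
Head loss h_f = ΔP/(ρg) = 54.04/(903·9.81) = 0.00610 m.

h_f ≈ 0.00610 m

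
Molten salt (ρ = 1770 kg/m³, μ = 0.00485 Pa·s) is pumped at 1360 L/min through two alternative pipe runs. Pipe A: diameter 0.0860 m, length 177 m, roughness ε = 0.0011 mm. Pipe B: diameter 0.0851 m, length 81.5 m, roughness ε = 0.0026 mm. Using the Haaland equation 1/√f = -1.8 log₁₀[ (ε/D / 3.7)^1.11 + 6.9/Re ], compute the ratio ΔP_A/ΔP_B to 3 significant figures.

Pipe A: V = Q/A = 0.02267/0.005809 = 3.902 m/s; Re = 1.225e+05; ε/D = 1.28e-05; Haaland → f = 0.01715; ΔP_A = f(L/D)(ρV²/2) = 4.756e+05 Pa.
Pipe B: V = Q/A = 0.02267/0.005688 = 3.985 m/s; Re = 1.238e+05; ε/D = 3.06e-05; Haaland → f = 0.0172; ΔP_B = f(L/D)(ρV²/2) = 2.315e+05 Pa.
ΔP_A/ΔP_B = 4.756e+05/2.315e+05 = 2.05.

ΔP_A/ΔP_B ≈ 2.05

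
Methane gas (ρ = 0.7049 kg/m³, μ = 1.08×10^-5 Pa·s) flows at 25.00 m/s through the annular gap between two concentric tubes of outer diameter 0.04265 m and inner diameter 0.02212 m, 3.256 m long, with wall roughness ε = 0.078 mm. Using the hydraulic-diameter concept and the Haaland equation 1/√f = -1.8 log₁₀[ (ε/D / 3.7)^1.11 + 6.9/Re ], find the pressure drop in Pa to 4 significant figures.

ΔP ≈ 1078 Pa

Hydraulic diameter D_h = 4A/P = D_o - D_i = 0.04265 - 0.02212 = 0.02053 m.
Re = ρVD_h/μ = 0.7049·25·0.02053/1.08e-05 = 3.35e+04.
ε/D_h = 7.8e-05/0.02053 = 0.0038; Haaland gives 1/√f = -1.8 log₁₀[0.000482+0.000206] = 5.693, so f = 0.03086.
ΔP = f(L/D_h)(ρV²/2) = 0.03086·3.256/0.02053·220.3 = 1078 Pa.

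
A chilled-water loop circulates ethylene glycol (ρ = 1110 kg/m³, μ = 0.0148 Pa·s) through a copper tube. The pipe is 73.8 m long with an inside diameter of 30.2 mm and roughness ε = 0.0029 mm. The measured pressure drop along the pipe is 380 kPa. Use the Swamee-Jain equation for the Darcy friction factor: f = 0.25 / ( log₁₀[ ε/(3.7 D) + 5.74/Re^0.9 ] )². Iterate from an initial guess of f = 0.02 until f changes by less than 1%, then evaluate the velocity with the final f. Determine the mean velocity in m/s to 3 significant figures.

Rearranging Darcy-Weisbach: V = √(2·ΔP·D/(f·L·ρ)). With ε/D = 2.9e-06/0.0302 = 9.6e-05, iterate starting from f = 0.02:
  f = 0.02 → V = √(2·3.8e+05·0.0302/(0.02·73.8·1110)) = 3.743 m/s; Re = ρVD/μ = 8478; f → 0.03259
  f = 0.03259 → V = 2.932 m/s; Re = 6642; f → 0.03492
  f = 0.03492 → V = 2.833 m/s; Re = 6416; f → 0.03527
Converged (Δf/f < 1%). With the final f = 0.03527: V = √(2·3.8e+05·0.0302/(0.03527·73.8·1110)) = 2.819 m/s.

V ≈ 2.82 m/s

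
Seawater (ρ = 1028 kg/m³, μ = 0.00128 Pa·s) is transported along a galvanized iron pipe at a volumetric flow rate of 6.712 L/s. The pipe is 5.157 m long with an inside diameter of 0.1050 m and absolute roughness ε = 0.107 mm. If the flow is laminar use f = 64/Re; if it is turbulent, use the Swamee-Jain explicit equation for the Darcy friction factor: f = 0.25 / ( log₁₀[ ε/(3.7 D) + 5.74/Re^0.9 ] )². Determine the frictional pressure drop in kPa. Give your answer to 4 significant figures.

ΔP ≈ 0.3554 kPa

Q = 6.712 L/s = 6.712/1000 = 0.006712 m³/s.
Cross-sectional area A = πD²/4 = π(0.105)²/4 = 0.008659 m²; mean velocity V = Q/A = 0.006712/0.008659 = 0.7751 m/s.
Reynolds number Re = ρVD/μ = 1028 · 0.7751 · 0.105 / 0.00128 = 6.537e+04.
Re > 4000 → turbulent. Relative roughness ε/D = 0.000107/0.105 = 0.00102. Swamee-Jain: f = 0.25/(log₁₀[0.00102/3.7 + 5.74/6.537e+04^0.9])² = 0.25/(log₁₀[0.000275 + 0.000266])² = 0.25/(-3.266)² = 0.02343.
Darcy-Weisbach: ΔP = f(L/D)(ρV²/2) = 0.02343·(5.157/0.105)·(1028·0.7751²/2) = 0.02343·49.11·308.8 = 355.4 Pa.
ΔP = 355.4 Pa = 0.3554 kPa.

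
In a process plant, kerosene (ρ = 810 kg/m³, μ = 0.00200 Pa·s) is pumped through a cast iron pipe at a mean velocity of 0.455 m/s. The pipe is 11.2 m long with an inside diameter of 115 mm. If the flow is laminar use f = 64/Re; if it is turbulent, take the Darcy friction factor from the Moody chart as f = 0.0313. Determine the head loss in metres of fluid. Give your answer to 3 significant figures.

Reynolds number Re = ρVD/μ = 810 · 0.455 · 0.115 / 0.002 = 2.119e+04.
Re > 4000 → turbulent; use the Moody-chart value f = 0.0313.
Darcy-Weisbach: ΔP = f(L/D)(ρV²/2) = 0.0313·(11.2/0.115)·(810·0.455²/2) = 0.0313·97.39·83.85 = 255.6 Pa.
Head loss h_f = ΔP/(ρg) = 255.6/(810·9.81) = 0.0322 m.

h_f ≈ 0.0322 m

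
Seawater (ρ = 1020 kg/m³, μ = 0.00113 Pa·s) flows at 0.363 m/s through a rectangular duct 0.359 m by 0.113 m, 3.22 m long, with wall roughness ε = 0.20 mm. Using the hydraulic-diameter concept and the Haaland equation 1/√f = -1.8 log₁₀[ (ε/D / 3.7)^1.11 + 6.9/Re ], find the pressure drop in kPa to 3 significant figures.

Hydraulic diameter D_h = 4A/P = 4·(0.359·0.113)/(2·(0.359+0.113)) = 0.1623/0.944 = 0.1719 m.
Re = ρVD_h/μ = 1020·0.363·0.1719/0.00113 = 5.632e+04.
ε/D_h = 0.0002/0.1719 = 0.00116; Haaland gives 1/√f = -1.8 log₁₀[0.00013+0.000123] = 6.477, so f = 0.02383.
ΔP = f(L/D_h)(ρV²/2) = 0.02383·3.22/0.1719·67.2 = 30 Pa.
ΔP = 0.0300 kPa.

ΔP ≈ 0.0300 kPa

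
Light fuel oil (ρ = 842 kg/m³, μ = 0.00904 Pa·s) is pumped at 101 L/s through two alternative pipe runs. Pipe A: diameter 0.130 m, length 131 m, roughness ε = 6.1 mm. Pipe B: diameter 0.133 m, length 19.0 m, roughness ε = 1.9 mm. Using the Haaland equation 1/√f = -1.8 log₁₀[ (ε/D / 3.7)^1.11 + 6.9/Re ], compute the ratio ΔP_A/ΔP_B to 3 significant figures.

Pipe A: V = Q/A = 0.101/0.01327 = 7.609 m/s; Re = 9.214e+04; ε/D = 0.0469; Haaland → f = 0.0699; ΔP_A = f(L/D)(ρV²/2) = 1.717e+06 Pa.
Pipe B: V = Q/A = 0.101/0.01389 = 7.27 m/s; Re = 9.006e+04; ε/D = 0.0143; Haaland → f = 0.04352; ΔP_B = f(L/D)(ρV²/2) = 1.383e+05 Pa.
ΔP_A/ΔP_B = 1.717e+06/1.383e+05 = 12.4.

ΔP_A/ΔP_B ≈ 12.4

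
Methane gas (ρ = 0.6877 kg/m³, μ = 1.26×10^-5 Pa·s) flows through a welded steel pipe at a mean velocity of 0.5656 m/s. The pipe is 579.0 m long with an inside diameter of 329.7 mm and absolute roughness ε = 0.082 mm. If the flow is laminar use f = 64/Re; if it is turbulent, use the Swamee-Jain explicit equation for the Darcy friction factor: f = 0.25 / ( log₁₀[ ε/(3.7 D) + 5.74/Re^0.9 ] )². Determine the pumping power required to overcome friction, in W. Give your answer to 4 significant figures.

P ≈ 0.2916 W

Reynolds number Re = ρVD/μ = 0.6877 · 0.5656 · 0.3297 / 1.26e-05 = 1.018e+04.
Re > 4000 → turbulent. Relative roughness ε/D = 8.2e-05/0.3297 = 0.000249. Swamee-Jain: f = 0.25/(log₁₀[0.000249/3.7 + 5.74/1.018e+04^0.9])² = 0.25/(log₁₀[6.72e-05 + 0.00142])² = 0.25/(-2.828)² = 0.03126.
Darcy-Weisbach: ΔP = f(L/D)(ρV²/2) = 0.03126·(579/0.3297)·(0.6877·0.5656²/2) = 0.03126·1756·0.11 = 6.039 Pa.
Q = V·A = 0.5656·0.08537 = 0.04829 m³/s.
Pumping power P = QΔP = 0.04829·6.039 = 0.29161 W = 0.2916 W.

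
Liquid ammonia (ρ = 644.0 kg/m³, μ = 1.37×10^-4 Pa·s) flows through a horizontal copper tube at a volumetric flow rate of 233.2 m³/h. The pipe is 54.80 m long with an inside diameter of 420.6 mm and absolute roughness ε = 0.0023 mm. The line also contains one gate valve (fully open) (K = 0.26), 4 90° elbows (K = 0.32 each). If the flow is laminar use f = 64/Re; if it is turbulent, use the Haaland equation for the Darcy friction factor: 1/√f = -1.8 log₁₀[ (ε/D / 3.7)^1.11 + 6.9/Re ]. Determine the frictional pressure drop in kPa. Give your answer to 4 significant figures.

Q = 233.2 m³/h = 233.2/3600 = 0.06478 m³/s.
Cross-sectional area A = πD²/4 = π(0.4206)²/4 = 0.1389 m²; mean velocity V = Q/A = 0.06478/0.1389 = 0.4662 m/s.
Reynolds number Re = ρVD/μ = 644 · 0.4662 · 0.4206 / 0.000137 = 9.218e+05.
Re > 4000 → turbulent. Relative roughness ε/D = 2.3e-06/0.4206 = 5.47e-06. Haaland: 1/√f = -1.8 log₁₀[(5.47e-06/3.7)^1.11 + 6.9/9.218e+05] = -1.8 log₁₀[3.38e-07 + 7.49e-06] = 9.192, so f = 0.01184.
Total minor-loss coefficient ΣK = 1·0.26 + 4·0.32 = 1.54.
ΔP = [f·L/D + ΣK]·(ρV²/2) = [0.01184·54.8/0.4206 + 1.54]·(644·0.4662²/2) = [1.542 + 1.54]·69.99 = 215.7 Pa.
ΔP = 215.7 Pa = 0.2157 kPa.

ΔP ≈ 0.2157 kPa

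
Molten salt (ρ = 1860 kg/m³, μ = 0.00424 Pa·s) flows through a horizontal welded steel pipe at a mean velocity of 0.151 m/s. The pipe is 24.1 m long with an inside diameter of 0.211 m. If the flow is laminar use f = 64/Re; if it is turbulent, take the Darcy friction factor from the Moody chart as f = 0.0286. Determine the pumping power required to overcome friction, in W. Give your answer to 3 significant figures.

P ≈ 0.366 W

Reynolds number Re = ρVD/μ = 1860 · 0.151 · 0.211 / 0.00424 = 1.398e+04.
Re > 4000 → turbulent; use the Moody-chart value f = 0.0286.
Darcy-Weisbach: ΔP = f(L/D)(ρV²/2) = 0.0286·(24.1/0.211)·(1860·0.151²/2) = 0.0286·114.2·21.2 = 69.27 Pa.
Q = V·A = 0.151·0.03497 = 0.00528 m³/s.
Pumping power P = QΔP = 0.00528·69.27 = 0.3657 W = 0.366 W.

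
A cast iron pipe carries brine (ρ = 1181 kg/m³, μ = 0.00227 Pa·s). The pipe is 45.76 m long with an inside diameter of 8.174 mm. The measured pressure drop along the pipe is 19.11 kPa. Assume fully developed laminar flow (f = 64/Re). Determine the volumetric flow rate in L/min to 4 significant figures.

For laminar flow, f = 64/Re with Re = ρVD/μ, so Darcy-Weisbach reduces to ΔP = 32μLV/D². Solving for V: V = ΔP·D²/(32μL) = 1.911e+04·(0.008174)²/(32·0.00227·45.76) = 0.3841 m/s.
Check: Re = ρVD/μ = 1181·0.3841·0.008174/0.00227 = 1634 < 2300, so the laminar assumption holds.
Q = V·A = 0.3841·(π/4·0.008174²) = 2.016e-05 m³/s = 1.209 L/min.

Q ≈ 1.209 L/min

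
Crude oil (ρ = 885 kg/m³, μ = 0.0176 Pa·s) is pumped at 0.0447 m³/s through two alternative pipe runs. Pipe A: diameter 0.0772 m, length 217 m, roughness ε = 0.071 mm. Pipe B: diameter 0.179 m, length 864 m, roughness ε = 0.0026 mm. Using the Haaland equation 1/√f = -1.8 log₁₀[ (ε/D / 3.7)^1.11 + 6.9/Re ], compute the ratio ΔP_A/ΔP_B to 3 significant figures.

ΔP_A/ΔP_B ≈ 15.2

Pipe A: V = Q/A = 0.0447/0.004681 = 9.55 m/s; Re = 3.707e+04; ε/D = 0.00092; Haaland → f = 0.02458; ΔP_A = f(L/D)(ρV²/2) = 2.788e+06 Pa.
Pipe B: V = Q/A = 0.0447/0.02516 = 1.776 m/s; Re = 1.599e+04; ε/D = 1.45e-05; Haaland → f = 0.02727; ΔP_B = f(L/D)(ρV²/2) = 1.838e+05 Pa.
ΔP_A/ΔP_B = 2.788e+06/1.838e+05 = 15.2.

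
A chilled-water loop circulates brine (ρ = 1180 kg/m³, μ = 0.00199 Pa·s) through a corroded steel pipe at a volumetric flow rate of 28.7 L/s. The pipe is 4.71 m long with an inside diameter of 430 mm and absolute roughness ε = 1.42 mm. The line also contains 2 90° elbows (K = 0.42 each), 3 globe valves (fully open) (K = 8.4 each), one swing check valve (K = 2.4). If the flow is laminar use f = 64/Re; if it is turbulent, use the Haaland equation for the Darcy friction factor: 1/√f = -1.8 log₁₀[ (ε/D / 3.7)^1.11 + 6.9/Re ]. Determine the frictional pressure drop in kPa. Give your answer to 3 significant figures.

Q = 28.7 L/s = 28.7/1000 = 0.0287 m³/s.
Cross-sectional area A = πD²/4 = π(0.43)²/4 = 0.1452 m²; mean velocity V = Q/A = 0.0287/0.1452 = 0.1976 m/s.
Reynolds number Re = ρVD/μ = 1180 · 0.1976 · 0.43 / 0.00199 = 5.039e+04.
Re > 4000 → turbulent. Relative roughness ε/D = 0.00142/0.43 = 0.0033. Haaland: 1/√f = -1.8 log₁₀[(0.0033/3.7)^1.11 + 6.9/5.039e+04] = -1.8 log₁₀[0.000412 + 0.000137] = 5.868, so f = 0.02904.
Total minor-loss coefficient ΣK = 2·0.42 + 3·8.4 + 1·2.4 = 28.4.
ΔP = [f·L/D + ΣK]·(ρV²/2) = [0.02904·4.71/0.43 + 28.4]·(1180·0.1976²/2) = [0.3181 + 28.4]·23.04 = 662.7 Pa.
ΔP = 662.7 Pa = 0.663 kPa.

ΔP ≈ 0.663 kPa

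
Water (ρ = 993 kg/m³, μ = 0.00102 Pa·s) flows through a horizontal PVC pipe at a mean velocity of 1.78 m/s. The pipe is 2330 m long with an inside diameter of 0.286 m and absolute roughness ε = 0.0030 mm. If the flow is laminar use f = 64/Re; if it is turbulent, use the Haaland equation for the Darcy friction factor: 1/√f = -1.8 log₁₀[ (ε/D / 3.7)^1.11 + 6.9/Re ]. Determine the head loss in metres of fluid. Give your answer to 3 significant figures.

h_f ≈ 17.4 m

Reynolds number Re = ρVD/μ = 993 · 1.78 · 0.286 / 0.00102 = 4.956e+05.
Re > 4000 → turbulent. Relative roughness ε/D = 3e-06/0.286 = 1.05e-05. Haaland: 1/√f = -1.8 log₁₀[(1.05e-05/3.7)^1.11 + 6.9/4.956e+05] = -1.8 log₁₀[6.96e-07 + 1.39e-05] = 8.703, so f = 0.0132.
Darcy-Weisbach: ΔP = f(L/D)(ρV²/2) = 0.0132·(2330/0.286)·(993·1.78²/2) = 0.0132·8147·1573 = 1.692e+05 Pa.
Head loss h_f = ΔP/(ρg) = 1.692e+05/(993·9.81) = 17.4 m.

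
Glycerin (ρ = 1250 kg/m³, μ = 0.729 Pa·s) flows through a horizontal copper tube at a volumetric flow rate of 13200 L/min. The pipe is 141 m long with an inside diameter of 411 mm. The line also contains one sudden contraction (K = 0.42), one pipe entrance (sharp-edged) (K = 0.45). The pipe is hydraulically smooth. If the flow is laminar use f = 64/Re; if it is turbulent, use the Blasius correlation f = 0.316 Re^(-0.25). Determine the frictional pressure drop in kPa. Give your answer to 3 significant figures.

ΔP ≈ 33.8 kPa

Q = 13200 L/min = 13200/60000 = 0.22 m³/s.
Cross-sectional area A = πD²/4 = π(0.411)²/4 = 0.1327 m²; mean velocity V = Q/A = 0.22/0.1327 = 1.658 m/s.
Reynolds number Re = ρVD/μ = 1250 · 1.658 · 0.411 / 0.729 = 1169.
Re < 2300 → laminar flow, so f = 64/Re = 64/1169 = 0.05477 (the turbulent correlation is not needed).
Total minor-loss coefficient ΣK = 1·0.42 + 1·0.45 = 0.87.
ΔP = [f·L/D + ΣK]·(ρV²/2) = [0.05477·141/0.411 + 0.87]·(1250·1.658²/2) = [18.79 + 0.87]·1719 = 3.378e+04 Pa.
ΔP = 3.378e+04 Pa = 33.8 kPa.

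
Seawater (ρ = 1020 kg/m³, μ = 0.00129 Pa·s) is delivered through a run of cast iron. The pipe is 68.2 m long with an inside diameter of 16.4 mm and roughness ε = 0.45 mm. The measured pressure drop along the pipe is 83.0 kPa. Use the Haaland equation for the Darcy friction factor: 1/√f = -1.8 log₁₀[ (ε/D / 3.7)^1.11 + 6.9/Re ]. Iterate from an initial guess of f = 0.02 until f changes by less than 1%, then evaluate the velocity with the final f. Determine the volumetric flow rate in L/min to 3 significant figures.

Q ≈ 10.4 L/min

Rearranging Darcy-Weisbach: V = √(2·ΔP·D/(f·L·ρ)). With ε/D = 0.00045/0.0164 = 0.0274, iterate starting from f = 0.02:
  f = 0.02 → V = √(2·8.3e+04·0.0164/(0.02·68.2·1020)) = 1.399 m/s; Re = ρVD/μ = 1.814e+04; f → 0.05697
  f = 0.05697 → V = 0.8288 m/s; Re = 1.075e+04; f → 0.05814
  f = 0.05814 → V = 0.8204 m/s; Re = 1.064e+04; f → 0.05817
Converged (Δf/f < 1%). With the final f = 0.05817: V = √(2·8.3e+04·0.0164/(0.05817·68.2·1020)) = 0.8202 m/s.
Q = V·A = 0.8202·(π/4·0.0164²) = 0.0001733 m³/s = 10.4 L/min.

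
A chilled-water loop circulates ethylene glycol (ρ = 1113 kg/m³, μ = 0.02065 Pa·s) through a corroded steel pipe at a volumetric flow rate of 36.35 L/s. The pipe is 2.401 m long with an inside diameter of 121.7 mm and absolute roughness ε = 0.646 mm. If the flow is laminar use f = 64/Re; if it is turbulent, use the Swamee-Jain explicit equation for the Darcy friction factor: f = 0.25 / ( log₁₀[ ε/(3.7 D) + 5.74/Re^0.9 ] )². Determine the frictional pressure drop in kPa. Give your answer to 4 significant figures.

ΔP ≈ 3.789 kPa

Q = 36.35 L/s = 36.35/1000 = 0.03635 m³/s.
Cross-sectional area A = πD²/4 = π(0.1217)²/4 = 0.01163 m²; mean velocity V = Q/A = 0.03635/0.01163 = 3.125 m/s.
Reynolds number Re = ρVD/μ = 1113 · 3.125 · 0.1217 / 0.0207 = 2.05e+04.
Re > 4000 → turbulent. Relative roughness ε/D = 0.000646/0.1217 = 0.00531. Swamee-Jain: f = 0.25/(log₁₀[0.00531/3.7 + 5.74/2.05e+04^0.9])² = 0.25/(log₁₀[0.00143 + 0.000756])² = 0.25/(-2.659)² = 0.03535.
Darcy-Weisbach: ΔP = f(L/D)(ρV²/2) = 0.03535·(2.401/0.1217)·(1113·3.125²/2) = 0.03535·19.73·5434 = 3789 Pa.
ΔP = 3789 Pa = 3.789 kPa.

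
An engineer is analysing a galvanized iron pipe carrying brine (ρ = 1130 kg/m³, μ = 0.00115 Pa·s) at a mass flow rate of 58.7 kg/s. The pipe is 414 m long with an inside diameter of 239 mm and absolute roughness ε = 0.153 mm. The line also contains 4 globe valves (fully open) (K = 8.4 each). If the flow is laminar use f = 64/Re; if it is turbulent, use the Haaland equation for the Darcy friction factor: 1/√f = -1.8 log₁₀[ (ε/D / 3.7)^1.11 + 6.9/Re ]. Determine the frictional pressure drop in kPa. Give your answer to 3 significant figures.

A = πD²/4 = π(0.239)²/4 = 0.04486 m²; mean velocity V = ṁ/(ρA) = 58.7/(1130 · 0.04486) = 1.158 m/s.
Reynolds number Re = ρVD/μ = 1130 · 1.158 · 0.239 / 0.00115 = 2.719e+05.
Re > 4000 → turbulent. Relative roughness ε/D = 0.000153/0.239 = 0.00064. Haaland: 1/√f = -1.8 log₁₀[(0.00064/3.7)^1.11 + 6.9/2.719e+05] = -1.8 log₁₀[6.67e-05 + 2.54e-05] = 7.264, so f = 0.01895.
Total minor-loss coefficient ΣK = 4·8.4 = 33.6.
ΔP = [f·L/D + ΣK]·(ρV²/2) = [0.01895·414/0.239 + 33.6]·(1130·1.158²/2) = [32.83 + 33.6]·757.5 = 5.032e+04 Pa.
ΔP = 5.032e+04 Pa = 50.3 kPa.

ΔP ≈ 50.3 kPa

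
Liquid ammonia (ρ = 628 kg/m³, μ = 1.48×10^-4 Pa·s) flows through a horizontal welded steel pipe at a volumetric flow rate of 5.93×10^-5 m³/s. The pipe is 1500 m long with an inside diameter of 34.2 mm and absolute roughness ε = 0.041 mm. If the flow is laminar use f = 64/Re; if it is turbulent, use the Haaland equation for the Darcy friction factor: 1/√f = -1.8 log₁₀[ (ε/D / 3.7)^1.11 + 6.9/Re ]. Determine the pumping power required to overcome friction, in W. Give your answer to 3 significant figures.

P ≈ 0.112 W

Cross-sectional area A = πD²/4 = π(0.0342)²/4 = 0.0009186 m²; mean velocity V = Q/A = 5.93e-05/0.0009186 = 0.06455 m/s.
Reynolds number Re = ρVD/μ = 628 · 0.06455 · 0.0342 / 0.000148 = 9368.
Re > 4000 → turbulent. Relative roughness ε/D = 4.1e-05/0.0342 = 0.0012. Haaland: 1/√f = -1.8 log₁₀[(0.0012/3.7)^1.11 + 6.9/9368] = -1.8 log₁₀[0.000134 + 0.000737] = 5.508, so f = 0.03296.
Darcy-Weisbach: ΔP = f(L/D)(ρV²/2) = 0.03296·(1500/0.0342)·(628·0.06455²/2) = 0.03296·4.386e+04·1.308 = 1891 Pa.
Pumping power P = QΔP = 5.93e-05·1891 = 0.1122 W = 0.112 W.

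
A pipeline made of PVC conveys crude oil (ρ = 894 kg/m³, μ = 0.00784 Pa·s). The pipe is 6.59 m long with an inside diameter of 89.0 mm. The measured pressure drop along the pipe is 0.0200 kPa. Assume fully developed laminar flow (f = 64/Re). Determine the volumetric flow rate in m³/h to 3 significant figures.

For laminar flow, f = 64/Re with Re = ρVD/μ, so Darcy-Weisbach reduces to ΔP = 32μLV/D². Solving for V: V = ΔP·D²/(32μL) = 20·(0.089)²/(32·0.00784·6.59) = 0.09582 m/s.
Check: Re = ρVD/μ = 894·0.09582·0.089/0.00784 = 972.5 < 2300, so the laminar assumption holds.
Q = V·A = 0.09582·(π/4·0.089²) = 0.0005961 m³/s = 2.15 m³/h.

Q ≈ 2.15 m³/h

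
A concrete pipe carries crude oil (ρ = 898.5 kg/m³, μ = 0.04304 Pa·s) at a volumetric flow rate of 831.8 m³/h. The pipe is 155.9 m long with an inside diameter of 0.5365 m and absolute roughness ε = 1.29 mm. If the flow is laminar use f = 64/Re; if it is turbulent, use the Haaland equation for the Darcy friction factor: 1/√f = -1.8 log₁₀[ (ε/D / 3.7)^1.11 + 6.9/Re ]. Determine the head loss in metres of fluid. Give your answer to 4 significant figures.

Q = 831.8 m³/h = 831.8/3600 = 0.2311 m³/s.
Cross-sectional area A = πD²/4 = π(0.5365)²/4 = 0.2261 m²; mean velocity V = Q/A = 0.2311/0.2261 = 1.022 m/s.
Reynolds number Re = ρVD/μ = 898.5 · 1.022 · 0.5365 / 0.043 = 1.145e+04.
Re > 4000 → turbulent. Relative roughness ε/D = 0.00129/0.5365 = 0.0024. Haaland: 1/√f = -1.8 log₁₀[(0.0024/3.7)^1.11 + 6.9/1.145e+04] = -1.8 log₁₀[0.00029 + 0.000603] = 5.489, so f = 0.03319.
Darcy-Weisbach: ΔP = f(L/D)(ρV²/2) = 0.03319·(155.9/0.5365)·(898.5·1.022²/2) = 0.03319·290.6·469.3 = 4527 Pa.
Head loss h_f = ΔP/(ρg) = 4527/(898.5·9.81) = 0.5136 m.

h_f ≈ 0.5136 m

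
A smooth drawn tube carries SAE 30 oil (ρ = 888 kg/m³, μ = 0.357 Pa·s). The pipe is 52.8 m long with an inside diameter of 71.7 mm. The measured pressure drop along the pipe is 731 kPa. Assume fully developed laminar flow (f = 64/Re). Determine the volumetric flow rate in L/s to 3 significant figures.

For laminar flow, f = 64/Re with Re = ρVD/μ, so Darcy-Weisbach reduces to ΔP = 32μLV/D². Solving for V: V = ΔP·D²/(32μL) = 7.31e+05·(0.0717)²/(32·0.357·52.8) = 6.23 m/s.
Check: Re = ρVD/μ = 888·6.23·0.0717/0.357 = 1111 < 2300, so the laminar assumption holds.
Q = V·A = 6.23·(π/4·0.0717²) = 0.02516 m³/s = 25.2 L/s.

Q ≈ 25.2 L/s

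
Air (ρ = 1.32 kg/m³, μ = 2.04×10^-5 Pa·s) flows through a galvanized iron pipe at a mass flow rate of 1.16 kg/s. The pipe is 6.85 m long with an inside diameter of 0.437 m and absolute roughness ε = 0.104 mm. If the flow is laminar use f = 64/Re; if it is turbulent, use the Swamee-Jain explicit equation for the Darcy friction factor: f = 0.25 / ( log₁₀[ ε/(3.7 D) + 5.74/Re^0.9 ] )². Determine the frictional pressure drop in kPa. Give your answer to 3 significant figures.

A = πD²/4 = π(0.437)²/4 = 0.15 m²; mean velocity V = ṁ/(ρA) = 1.16/(1.32 · 0.15) = 5.859 m/s.
Reynolds number Re = ρVD/μ = 1.32 · 5.859 · 0.437 / 2.04e-05 = 1.657e+05.
Re > 4000 → turbulent. Relative roughness ε/D = 0.000104/0.437 = 0.000238. Swamee-Jain: f = 0.25/(log₁₀[0.000238/3.7 + 5.74/1.657e+05^0.9])² = 0.25/(log₁₀[6.43e-05 + 0.000115])² = 0.25/(-3.746)² = 0.01782.
Darcy-Weisbach: ΔP = f(L/D)(ρV²/2) = 0.01782·(6.85/0.437)·(1.32·5.859²/2) = 0.01782·15.68·22.66 = 6.328 Pa.
ΔP = 6.328 Pa = 0.00633 kPa.

ΔP ≈ 0.00633 kPa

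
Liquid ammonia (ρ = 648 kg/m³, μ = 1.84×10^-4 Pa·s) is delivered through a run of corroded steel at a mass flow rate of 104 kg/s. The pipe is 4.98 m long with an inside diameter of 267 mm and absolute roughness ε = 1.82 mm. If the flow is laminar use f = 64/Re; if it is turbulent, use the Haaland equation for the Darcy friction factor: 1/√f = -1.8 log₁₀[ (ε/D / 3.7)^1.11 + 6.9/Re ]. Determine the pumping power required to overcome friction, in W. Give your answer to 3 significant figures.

A = πD²/4 = π(0.267)²/4 = 0.05599 m²; mean velocity V = ṁ/(ρA) = 104/(648 · 0.05599) = 2.866 m/s.
Reynolds number Re = ρVD/μ = 648 · 2.866 · 0.267 / 0.000184 = 2.695e+06.
Re > 4000 → turbulent. Relative roughness ε/D = 0.00182/0.267 = 0.00682. Haaland: 1/√f = -1.8 log₁₀[(0.00682/3.7)^1.11 + 6.9/2.695e+06] = -1.8 log₁₀[0.000922 + 2.56e-06] = 5.462, so f = 0.03352.
Darcy-Weisbach: ΔP = f(L/D)(ρV²/2) = 0.03352·(4.98/0.267)·(648·2.866²/2) = 0.03352·18.65·2662 = 1665 Pa.
Q = ṁ/ρ = 104/648 = 0.1605 m³/s.
Pumping power P = QΔP = 0.1605·1665 = 267.2 W = 267 W.

P ≈ 267 W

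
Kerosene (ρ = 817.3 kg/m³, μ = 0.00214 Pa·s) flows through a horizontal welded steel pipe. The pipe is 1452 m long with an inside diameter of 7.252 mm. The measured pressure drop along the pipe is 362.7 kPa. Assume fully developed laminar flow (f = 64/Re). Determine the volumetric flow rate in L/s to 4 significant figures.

For laminar flow, f = 64/Re with Re = ρVD/μ, so Darcy-Weisbach reduces to ΔP = 32μLV/D². Solving for V: V = ΔP·D²/(32μL) = 3.627e+05·(0.007252)²/(32·0.00214·1452) = 0.1918 m/s.
Check: Re = ρVD/μ = 817.3·0.1918·0.007252/0.00214 = 531.3 < 2300, so the laminar assumption holds.
Q = V·A = 0.1918·(π/4·0.007252²) = 7.924e-06 m³/s = 0.007924 L/s.

Q ≈ 0.007924 L/s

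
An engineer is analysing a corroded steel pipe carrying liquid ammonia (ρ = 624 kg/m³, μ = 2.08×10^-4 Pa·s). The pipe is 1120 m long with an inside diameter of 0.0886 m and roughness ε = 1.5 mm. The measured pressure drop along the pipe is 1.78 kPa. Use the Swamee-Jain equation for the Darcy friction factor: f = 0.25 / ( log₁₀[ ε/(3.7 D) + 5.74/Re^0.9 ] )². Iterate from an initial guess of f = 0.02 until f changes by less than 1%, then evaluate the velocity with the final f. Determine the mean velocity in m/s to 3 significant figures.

V ≈ 0.0971 m/s

Rearranging Darcy-Weisbach: V = √(2·ΔP·D/(f·L·ρ)). With ε/D = 0.0015/0.0886 = 0.0169, iterate starting from f = 0.02:
  f = 0.02 → V = √(2·1780·0.0886/(0.02·1120·624)) = 0.1502 m/s; Re = ρVD/μ = 3.993e+04; f → 0.04718
  f = 0.04718 → V = 0.0978 m/s; Re = 2.6e+04; f → 0.04787
  f = 0.04787 → V = 0.09709 m/s; Re = 2.581e+04; f → 0.04789
Converged (Δf/f < 1%). With the final f = 0.04789: V = √(2·1780·0.0886/(0.04789·1120·624)) = 0.09708 m/s.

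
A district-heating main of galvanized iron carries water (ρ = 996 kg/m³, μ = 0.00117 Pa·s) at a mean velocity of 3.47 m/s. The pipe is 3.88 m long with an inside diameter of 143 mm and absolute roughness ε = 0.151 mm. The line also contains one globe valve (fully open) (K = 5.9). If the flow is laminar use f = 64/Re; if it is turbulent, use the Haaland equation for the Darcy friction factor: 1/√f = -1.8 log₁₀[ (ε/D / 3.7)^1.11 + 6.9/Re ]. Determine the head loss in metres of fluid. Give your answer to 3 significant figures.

Reynolds number Re = ρVD/μ = 996 · 3.47 · 0.143 / 0.00117 = 4.224e+05.
Re > 4000 → turbulent. Relative roughness ε/D = 0.000151/0.143 = 0.00106. Haaland: 1/√f = -1.8 log₁₀[(0.00106/3.7)^1.11 + 6.9/4.224e+05] = -1.8 log₁₀[0.000116 + 1.63e-05] = 6.979, so f = 0.02053.
Total minor-loss coefficient ΣK = 1·5.9 = 5.9.
ΔP = [f·L/D + ΣK]·(ρV²/2) = [0.02053·3.88/0.143 + 5.9]·(996·3.47²/2) = [0.557 + 5.9]·5996 = 3.872e+04 Pa.
Head loss h_f = ΔP/(ρg) = 3.872e+04/(996·9.81) = 3.96 m.

h_f ≈ 3.96 m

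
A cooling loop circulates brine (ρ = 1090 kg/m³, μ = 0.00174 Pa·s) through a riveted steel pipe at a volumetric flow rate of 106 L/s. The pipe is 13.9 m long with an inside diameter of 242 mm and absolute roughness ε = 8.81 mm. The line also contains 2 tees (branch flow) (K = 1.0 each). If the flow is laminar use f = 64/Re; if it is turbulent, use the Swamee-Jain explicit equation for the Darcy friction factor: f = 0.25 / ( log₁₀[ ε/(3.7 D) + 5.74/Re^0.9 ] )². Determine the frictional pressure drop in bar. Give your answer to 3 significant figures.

Q = 106 L/s = 106/1000 = 0.106 m³/s.
Cross-sectional area A = πD²/4 = π(0.242)²/4 = 0.046 m²; mean velocity V = Q/A = 0.106/0.046 = 2.305 m/s.
Reynolds number Re = ρVD/μ = 1090 · 2.305 · 0.242 / 0.00174 = 3.494e+05.
Re > 4000 → turbulent. Relative roughness ε/D = 0.00881/0.242 = 0.0364. Swamee-Jain: f = 0.25/(log₁₀[0.0364/3.7 + 5.74/3.494e+05^0.9])² = 0.25/(log₁₀[0.00984 + 5.89e-05])² = 0.25/(-2.004)² = 0.06222.
Total minor-loss coefficient ΣK = 2·1 = 2.
ΔP = [f·L/D + ΣK]·(ρV²/2) = [0.06222·13.9/0.242 + 2]·(1090·2.305²/2) = [3.574 + 2]·2894 = 1.613e+04 Pa.
ΔP = 1.613e+04 Pa = 0.161 bar.

ΔP ≈ 0.161 bar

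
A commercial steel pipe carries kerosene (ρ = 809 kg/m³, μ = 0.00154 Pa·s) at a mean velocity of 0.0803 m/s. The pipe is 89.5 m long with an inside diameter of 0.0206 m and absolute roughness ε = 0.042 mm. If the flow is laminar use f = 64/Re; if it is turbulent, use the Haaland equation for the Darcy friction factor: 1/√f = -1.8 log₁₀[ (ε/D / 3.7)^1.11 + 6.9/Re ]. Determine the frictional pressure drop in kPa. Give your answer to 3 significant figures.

ΔP ≈ 0.835 kPa

Reynolds number Re = ρVD/μ = 809 · 0.0803 · 0.0206 / 0.00154 = 869.
Re < 2300 → laminar flow, so f = 64/Re = 64/869 = 0.07365 (the turbulent correlation is not needed).
Darcy-Weisbach: ΔP = f(L/D)(ρV²/2) = 0.07365·(89.5/0.0206)·(809·0.0803²/2) = 0.07365·4345·2.608 = 834.6 Pa.
ΔP = 834.6 Pa = 0.835 kPa.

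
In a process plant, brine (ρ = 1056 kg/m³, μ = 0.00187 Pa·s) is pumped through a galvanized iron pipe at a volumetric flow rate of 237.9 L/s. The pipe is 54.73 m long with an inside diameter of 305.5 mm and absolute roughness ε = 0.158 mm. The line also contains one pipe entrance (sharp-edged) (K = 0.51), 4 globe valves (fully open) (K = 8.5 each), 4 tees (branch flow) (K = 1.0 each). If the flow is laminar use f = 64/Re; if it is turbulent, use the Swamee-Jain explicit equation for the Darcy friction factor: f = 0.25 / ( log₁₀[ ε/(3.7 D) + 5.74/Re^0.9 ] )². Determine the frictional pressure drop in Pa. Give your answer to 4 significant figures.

Q = 237.9 L/s = 237.9/1000 = 0.2379 m³/s.
Cross-sectional area A = πD²/4 = π(0.3055)²/4 = 0.0733 m²; mean velocity V = Q/A = 0.2379/0.0733 = 3.246 m/s.
Reynolds number Re = ρVD/μ = 1056 · 3.246 · 0.3055 / 0.00187 = 5.599e+05.
Re > 4000 → turbulent. Relative roughness ε/D = 0.000158/0.3055 = 0.000517. Swamee-Jain: f = 0.25/(log₁₀[0.000517/3.7 + 5.74/5.599e+05^0.9])² = 0.25/(log₁₀[0.00014 + 3.85e-05])² = 0.25/(-3.749)² = 0.01779.
Total minor-loss coefficient ΣK = 1·0.51 + 4·8.5 + 4·1 = 38.5.
ΔP = [f·L/D + ΣK]·(ρV²/2) = [0.01779·54.73/0.3055 + 38.5]·(1056·3.246²/2) = [3.187 + 38.5]·5562 = 2.319e+05 Pa.

ΔP ≈ 231900 Pa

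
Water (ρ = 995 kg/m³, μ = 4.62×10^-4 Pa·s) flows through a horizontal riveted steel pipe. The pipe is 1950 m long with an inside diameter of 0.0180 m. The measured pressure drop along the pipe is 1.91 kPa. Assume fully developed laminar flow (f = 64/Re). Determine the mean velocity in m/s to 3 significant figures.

For laminar flow, f = 64/Re with Re = ρVD/μ, so Darcy-Weisbach reduces to ΔP = 32μLV/D². Solving for V: V = ΔP·D²/(32μL) = 1910·(0.018)²/(32·0.000462·1950) = 0.02147 m/s.
Check: Re = ρVD/μ = 995·0.02147·0.018/0.000462 = 832.2 < 2300, so the laminar assumption holds.

V ≈ 0.0215 m/s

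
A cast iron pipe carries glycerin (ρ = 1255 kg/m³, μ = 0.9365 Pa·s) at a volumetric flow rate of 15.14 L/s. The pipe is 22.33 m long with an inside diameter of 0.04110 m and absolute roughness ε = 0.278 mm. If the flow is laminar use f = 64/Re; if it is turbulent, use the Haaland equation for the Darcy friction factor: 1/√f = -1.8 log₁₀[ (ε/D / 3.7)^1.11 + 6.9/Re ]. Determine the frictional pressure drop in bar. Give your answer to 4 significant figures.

Q = 15.14 L/s = 15.14/1000 = 0.01514 m³/s.
Cross-sectional area A = πD²/4 = π(0.0411)²/4 = 0.001327 m²; mean velocity V = Q/A = 0.01514/0.001327 = 11.41 m/s.
Reynolds number Re = ρVD/μ = 1255 · 11.41 · 0.0411 / 0.936 = 628.5.
Re < 2300 → laminar flow, so f = 64/Re = 64/628.5 = 0.1018 (the turbulent correlation is not needed).
Darcy-Weisbach: ΔP = f(L/D)(ρV²/2) = 0.1018·(22.33/0.0411)·(1255·11.41²/2) = 0.1018·543.3·8.172e+04 = 4.521e+06 Pa.
ΔP = 4.521e+06 Pa = 45.21 bar.

ΔP ≈ 45.21 bar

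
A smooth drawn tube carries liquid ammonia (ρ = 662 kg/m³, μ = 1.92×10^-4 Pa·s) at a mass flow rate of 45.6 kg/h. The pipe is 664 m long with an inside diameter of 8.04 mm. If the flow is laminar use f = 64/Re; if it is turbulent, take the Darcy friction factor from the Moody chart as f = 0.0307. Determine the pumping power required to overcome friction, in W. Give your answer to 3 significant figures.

P ≈ 2.28 W

ṁ = 45.6 kg/h = 45.6/3600 = 0.01267 kg/s.
A = πD²/4 = π(0.00804)²/4 = 5.077e-05 m²; mean velocity V = ṁ/(ρA) = 0.01267/(662 · 5.077e-05) = 0.3769 m/s.
Reynolds number Re = ρVD/μ = 662 · 0.3769 · 0.00804 / 0.000192 = 1.045e+04.
Re > 4000 → turbulent; use the Moody-chart value f = 0.0307.
Darcy-Weisbach: ΔP = f(L/D)(ρV²/2) = 0.0307·(664/0.00804)·(662·0.3769²/2) = 0.0307·8.259e+04·47.01 = 1.192e+05 Pa.
Q = ṁ/ρ = 0.01267/662 = 1.913e-05 m³/s.
Pumping power P = QΔP = 1.913e-05·1.192e+05 = 2.281 W = 2.28 W.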